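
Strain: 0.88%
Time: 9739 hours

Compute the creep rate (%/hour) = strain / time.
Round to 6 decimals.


Creep rate = 0.88 / 9739
= 0.000090 %/h

0.000090


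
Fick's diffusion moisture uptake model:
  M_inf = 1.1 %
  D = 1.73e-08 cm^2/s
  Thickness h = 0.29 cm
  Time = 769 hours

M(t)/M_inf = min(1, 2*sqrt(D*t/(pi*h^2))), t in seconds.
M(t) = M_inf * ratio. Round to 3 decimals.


t_sec = 769 * 3600 = 2768400
ratio = 2*sqrt(1.73e-08*2768400/(pi*0.29^2))
= min(1, 0.851519)
= 0.851519
M(t) = 1.1 * 0.851519 = 0.937 %

0.937


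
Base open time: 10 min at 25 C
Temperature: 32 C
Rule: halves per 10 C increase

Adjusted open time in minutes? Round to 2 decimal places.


Acceleration = 2^((32-25)/10) = 1.6245
Open time = 10 / 1.6245 = 6.16 min

6.16


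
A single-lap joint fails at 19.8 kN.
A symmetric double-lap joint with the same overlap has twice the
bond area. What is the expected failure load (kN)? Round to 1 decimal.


Double-lap load = 2 * 19.8 = 39.6 kN

39.6


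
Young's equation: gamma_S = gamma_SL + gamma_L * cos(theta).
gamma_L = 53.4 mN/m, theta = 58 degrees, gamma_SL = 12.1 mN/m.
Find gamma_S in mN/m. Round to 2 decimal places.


cos(58 deg) = 0.529919
gamma_S = 12.1 + 53.4 * 0.529919
= 40.40 mN/m

40.40


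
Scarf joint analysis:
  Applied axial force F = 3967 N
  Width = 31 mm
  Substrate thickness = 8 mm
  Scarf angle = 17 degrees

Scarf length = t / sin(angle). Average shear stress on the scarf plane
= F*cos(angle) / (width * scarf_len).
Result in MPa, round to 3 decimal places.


Scarf length = 8 / sin(17 deg) = 27.3624 mm
cos(17 deg) = 0.956305
Shear = 3967 * 0.956305 / (31 * 27.3624)
= 4.472 MPa

4.472


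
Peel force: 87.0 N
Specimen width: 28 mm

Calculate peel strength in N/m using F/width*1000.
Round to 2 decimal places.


Peel strength = 87.0 / 28 * 1000 = 3107.14 N/m

3107.14


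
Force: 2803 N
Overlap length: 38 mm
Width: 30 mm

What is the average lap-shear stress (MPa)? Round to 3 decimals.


Average shear stress = F / (overlap * width)
= 2803 / (38 * 30)
= 2.459 MPa

2.459


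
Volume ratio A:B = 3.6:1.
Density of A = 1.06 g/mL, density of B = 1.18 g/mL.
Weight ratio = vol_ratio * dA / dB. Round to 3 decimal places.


Wt ratio = 3.6 * 1.06 / 1.18
= 3.234

3.234


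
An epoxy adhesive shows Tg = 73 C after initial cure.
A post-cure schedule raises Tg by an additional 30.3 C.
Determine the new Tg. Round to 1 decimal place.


New Tg = 73 + 30.3
= 103.3 C

103.3


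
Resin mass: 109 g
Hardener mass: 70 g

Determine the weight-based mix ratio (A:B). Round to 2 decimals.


Ratio = 109 / 70 = 1.56

1.56


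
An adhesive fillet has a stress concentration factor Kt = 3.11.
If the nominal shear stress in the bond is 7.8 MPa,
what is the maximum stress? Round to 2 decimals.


Max stress = 7.8 * 3.11 = 24.26 MPa

24.26


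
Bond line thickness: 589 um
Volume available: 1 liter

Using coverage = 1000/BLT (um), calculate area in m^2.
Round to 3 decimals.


1 L = 1e6 mm^3, thickness = 589 um = 0.589 mm
Area = 1e6 / 0.589 mm^2 = (1e6 / 0.589) / 1e6 m^2 = 1000 / 589 m^2
= 1.698 m^2

1.698


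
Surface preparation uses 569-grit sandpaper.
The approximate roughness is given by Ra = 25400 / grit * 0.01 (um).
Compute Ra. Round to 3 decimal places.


Ra = 25400 / 569 * 0.01
= 254 / 569
= 0.446 um

0.446


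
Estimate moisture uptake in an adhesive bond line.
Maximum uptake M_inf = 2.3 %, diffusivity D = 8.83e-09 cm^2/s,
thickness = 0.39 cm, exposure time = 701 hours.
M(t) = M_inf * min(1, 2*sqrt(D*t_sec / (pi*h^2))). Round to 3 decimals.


Convert time: 701 h = 2523600 s
ratio = min(1, 2*sqrt(8.83e-09*2523600/(pi*0.39^2)))
= 0.431898
M(t) = 2.3 * 0.431898 = 0.993%

0.993


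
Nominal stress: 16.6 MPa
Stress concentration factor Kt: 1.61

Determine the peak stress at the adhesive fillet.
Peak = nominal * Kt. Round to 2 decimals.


Peak stress = 16.6 * 1.61
= 26.73 MPa

26.73


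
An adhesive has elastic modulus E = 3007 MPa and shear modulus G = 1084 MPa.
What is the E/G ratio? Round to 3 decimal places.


E/G = 3007 / 1084 = 2.774

2.774


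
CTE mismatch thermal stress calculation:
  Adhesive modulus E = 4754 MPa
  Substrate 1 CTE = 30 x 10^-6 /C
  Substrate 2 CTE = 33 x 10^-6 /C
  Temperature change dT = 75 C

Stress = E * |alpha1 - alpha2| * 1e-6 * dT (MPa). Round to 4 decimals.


delta_alpha = |30 - 33| = 3 x 10^-6/C
Stress = 4754 * 3e-6 * 75
= 1.0697 MPa

1.0697


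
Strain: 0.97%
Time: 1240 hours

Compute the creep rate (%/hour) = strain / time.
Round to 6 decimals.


Creep rate = 0.97 / 1240
= 0.000782 %/h

0.000782


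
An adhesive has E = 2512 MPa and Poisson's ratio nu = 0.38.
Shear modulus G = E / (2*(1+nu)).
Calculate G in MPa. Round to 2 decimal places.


G = 2512 / (2*(1+0.38))
= 2512 / 2.76
= 910.14 MPa

910.14


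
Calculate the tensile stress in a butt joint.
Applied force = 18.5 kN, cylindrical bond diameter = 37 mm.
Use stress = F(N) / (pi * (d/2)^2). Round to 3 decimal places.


A = pi * 18.5^2 = 1075.2101 mm^2
sigma = 18500.0 / 1075.2101 = 17.206 MPa

17.206


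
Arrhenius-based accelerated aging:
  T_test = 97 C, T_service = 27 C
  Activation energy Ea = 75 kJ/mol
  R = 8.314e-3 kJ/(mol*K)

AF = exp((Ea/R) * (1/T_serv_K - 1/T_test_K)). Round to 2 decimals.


T_test_K = 370.15, T_serv_K = 300.15
AF = exp((75/8.314e-3) * (1/300.15 - 1/370.15))
= 294.04

294.04


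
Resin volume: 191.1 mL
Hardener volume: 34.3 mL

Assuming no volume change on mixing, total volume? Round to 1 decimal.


V_total = 191.1 + 34.3 = 225.4 mL

225.4


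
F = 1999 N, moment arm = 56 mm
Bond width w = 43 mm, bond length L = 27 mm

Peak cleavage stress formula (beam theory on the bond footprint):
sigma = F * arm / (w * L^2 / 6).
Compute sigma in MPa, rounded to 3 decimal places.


sigma = (1999 * 56) / (43 * 729 / 6)
= 111944 * 6 / 31347
= 671664 / 31347
= 21.427 MPa

21.427


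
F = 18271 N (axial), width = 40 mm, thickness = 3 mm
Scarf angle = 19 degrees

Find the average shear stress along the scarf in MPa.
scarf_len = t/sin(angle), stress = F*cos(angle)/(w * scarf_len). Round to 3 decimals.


scarf_len = 3/sin(19 deg) = 9.2147
cos(19 deg) = 0.945519
stress = 18271*0.945519/(40*9.2147) = 46.870 MPa

46.870


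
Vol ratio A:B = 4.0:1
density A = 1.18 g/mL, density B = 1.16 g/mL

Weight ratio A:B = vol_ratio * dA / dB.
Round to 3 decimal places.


Weight ratio = 4.0 * 1.18 / 1.16
= 4.069

4.069


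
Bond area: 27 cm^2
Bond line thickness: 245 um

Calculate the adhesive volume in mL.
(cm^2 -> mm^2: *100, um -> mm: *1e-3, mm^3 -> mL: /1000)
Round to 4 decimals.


V = 27*100 * 245*1e-3 / 1000
= 0.6615 mL

0.6615


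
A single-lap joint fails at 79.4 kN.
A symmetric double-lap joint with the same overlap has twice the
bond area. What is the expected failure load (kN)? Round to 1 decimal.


Double-lap load = 2 * 79.4 = 158.8 kN

158.8


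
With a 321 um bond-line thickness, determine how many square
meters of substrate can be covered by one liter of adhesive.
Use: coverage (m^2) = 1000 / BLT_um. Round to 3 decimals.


Coverage = 1000 / 321 = 3.115 m^2

3.115


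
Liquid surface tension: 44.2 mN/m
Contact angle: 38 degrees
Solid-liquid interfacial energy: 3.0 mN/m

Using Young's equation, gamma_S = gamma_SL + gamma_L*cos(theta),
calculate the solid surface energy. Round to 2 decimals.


gamma_S = 3.0 + 44.2 * cos(38)
= 37.83 mN/m

37.83


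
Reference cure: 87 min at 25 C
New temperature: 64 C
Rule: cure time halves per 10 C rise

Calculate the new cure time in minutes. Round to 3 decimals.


factor = 2^((64-25)/10) = 14.9285
t_new = 87 / 14.9285 = 5.828 min

5.828


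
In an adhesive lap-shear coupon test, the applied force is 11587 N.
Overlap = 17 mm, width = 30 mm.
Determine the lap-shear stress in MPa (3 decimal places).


stress = F / (overlap * width)
= 11587 / (17 * 30)
= 22.720 MPa

22.720


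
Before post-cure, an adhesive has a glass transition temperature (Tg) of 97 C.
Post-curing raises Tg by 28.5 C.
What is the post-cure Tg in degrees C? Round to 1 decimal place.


Tg_post = Tg_base + delta_Tg
= 97 + 28.5
= 125.5 C

125.5


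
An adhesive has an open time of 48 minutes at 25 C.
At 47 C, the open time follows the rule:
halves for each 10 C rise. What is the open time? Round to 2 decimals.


Factor = 2^((47-25)/10) = 4.5948
Open time = 48 / 4.5948 = 10.45 min

10.45


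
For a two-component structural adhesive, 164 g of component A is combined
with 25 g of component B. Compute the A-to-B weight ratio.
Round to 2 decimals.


Weight ratio A:B = 164 / 25
= 6.56

6.56


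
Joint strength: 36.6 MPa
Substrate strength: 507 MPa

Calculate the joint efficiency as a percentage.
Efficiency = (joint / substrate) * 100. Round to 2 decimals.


Efficiency = (36.6 / 507) * 100 = 7.22%

7.22


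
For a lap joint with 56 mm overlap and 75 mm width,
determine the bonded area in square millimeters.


Area = 56 * 75 = 4200 mm^2

4200


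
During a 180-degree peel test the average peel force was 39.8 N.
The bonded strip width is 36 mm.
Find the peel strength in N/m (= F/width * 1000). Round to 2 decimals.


Peel strength = F/width * 1000
= 39.8 / 36 * 1000
= 1105.56 N/m

1105.56


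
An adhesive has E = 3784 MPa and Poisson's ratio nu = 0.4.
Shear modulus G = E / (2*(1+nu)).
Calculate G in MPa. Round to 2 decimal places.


G = 3784 / (2*(1+0.4))
= 3784 / 2.80
= 1351.43 MPa

1351.43


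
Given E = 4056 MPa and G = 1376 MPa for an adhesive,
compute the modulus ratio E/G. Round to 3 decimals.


E/G ratio = 4056 / 1376 = 2.948

2.948


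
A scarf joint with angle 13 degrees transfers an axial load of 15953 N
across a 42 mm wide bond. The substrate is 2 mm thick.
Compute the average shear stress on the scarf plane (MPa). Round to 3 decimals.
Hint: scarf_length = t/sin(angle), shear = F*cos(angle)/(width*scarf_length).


scarf_length = 2 / sin(13 deg) = 8.8908 mm
cos(13 deg) = 0.974370
shear stress = 15953 * 0.974370 / (42 * 8.8908)
= 41.627 MPa

41.627


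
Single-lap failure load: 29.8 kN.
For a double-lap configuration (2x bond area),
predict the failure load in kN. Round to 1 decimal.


Failure load = 29.8 * 2 = 59.6 kN

59.6


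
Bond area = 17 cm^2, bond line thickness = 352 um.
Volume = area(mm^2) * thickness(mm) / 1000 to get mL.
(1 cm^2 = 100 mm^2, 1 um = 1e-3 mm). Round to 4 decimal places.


area_mm2 = 17 * 100 = 1700
blt_mm = 352 * 1e-3 = 0.352
vol_mm3 = 1700 * 0.352 = 598.4
vol_mL = 598.4 / 1000 = 0.5984 mL

0.5984


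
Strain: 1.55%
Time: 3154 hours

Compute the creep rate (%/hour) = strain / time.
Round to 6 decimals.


Creep rate = 1.55 / 3154
= 0.000491 %/h

0.000491


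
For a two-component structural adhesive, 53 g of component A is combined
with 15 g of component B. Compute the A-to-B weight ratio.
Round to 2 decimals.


Weight ratio A:B = 53 / 15
= 3.53

3.53


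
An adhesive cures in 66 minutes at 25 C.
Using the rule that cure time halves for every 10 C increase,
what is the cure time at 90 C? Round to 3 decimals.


Factor = 2^((90 - 25) / 10) = 90.5097
Cure time = 66 / 90.5097
= 0.729 minutes

0.729


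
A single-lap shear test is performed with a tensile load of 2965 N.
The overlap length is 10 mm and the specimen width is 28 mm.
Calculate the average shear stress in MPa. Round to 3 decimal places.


Shear stress = F / (overlap * width)
= 2965 / (10 * 28)
= 2965 / 280
= 10.589 MPa

10.589


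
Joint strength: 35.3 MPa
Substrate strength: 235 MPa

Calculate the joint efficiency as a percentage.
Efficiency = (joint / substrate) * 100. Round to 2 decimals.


Efficiency = (35.3 / 235) * 100 = 15.02%

15.02


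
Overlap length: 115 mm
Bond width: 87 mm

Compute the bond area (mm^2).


Bond area = 115 * 87 = 10005 mm^2

10005


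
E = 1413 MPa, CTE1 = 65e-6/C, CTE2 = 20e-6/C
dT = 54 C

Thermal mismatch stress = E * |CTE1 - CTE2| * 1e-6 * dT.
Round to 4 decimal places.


= 1413 * 45e-6 * 54
= 3.4336 MPa

3.4336


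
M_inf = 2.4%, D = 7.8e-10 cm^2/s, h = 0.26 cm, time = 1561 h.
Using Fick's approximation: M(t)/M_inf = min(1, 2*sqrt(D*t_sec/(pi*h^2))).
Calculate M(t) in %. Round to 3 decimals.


t = 5619600 s
ratio = min(1, 2*sqrt(7.8e-10*5619600/(pi*0.0676)))
= 0.287330
M(t) = 2.4 * 0.287330 = 0.690%

0.690


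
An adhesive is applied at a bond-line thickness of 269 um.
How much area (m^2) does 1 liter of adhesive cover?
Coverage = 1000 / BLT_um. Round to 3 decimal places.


Coverage = 1000 / 269 = 3.717 m^2

3.717


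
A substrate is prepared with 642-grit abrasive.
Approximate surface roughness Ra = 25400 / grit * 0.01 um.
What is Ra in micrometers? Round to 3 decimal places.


Ra = 25400 / 642 * 0.01 = 0.396 um

0.396


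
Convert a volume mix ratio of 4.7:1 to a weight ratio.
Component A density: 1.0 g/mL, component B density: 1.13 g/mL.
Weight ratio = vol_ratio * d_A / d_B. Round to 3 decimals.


= 4.7 * 1.0 / 1.13 = 4.159

4.159


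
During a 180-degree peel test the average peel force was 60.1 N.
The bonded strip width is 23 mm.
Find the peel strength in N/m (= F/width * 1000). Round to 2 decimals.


Peel strength = F/width * 1000
= 60.1 / 23 * 1000
= 2613.04 N/m

2613.04


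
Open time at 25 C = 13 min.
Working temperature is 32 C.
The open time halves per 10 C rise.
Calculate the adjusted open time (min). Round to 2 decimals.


factor = 2^((32 - 25) / 10) = 1.6245
ot = 13 / 1.6245 = 8.00 min

8.00


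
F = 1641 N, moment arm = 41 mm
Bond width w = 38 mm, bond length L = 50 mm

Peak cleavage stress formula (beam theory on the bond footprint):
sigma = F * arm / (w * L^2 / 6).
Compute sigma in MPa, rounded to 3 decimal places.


sigma = (1641 * 41) / (38 * 2500 / 6)
= 67281 * 6 / 95000
= 403686 / 95000
= 4.249 MPa

4.249


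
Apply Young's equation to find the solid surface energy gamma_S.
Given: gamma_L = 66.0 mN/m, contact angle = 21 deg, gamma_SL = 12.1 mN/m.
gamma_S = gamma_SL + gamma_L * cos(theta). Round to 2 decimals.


theta_rad = 21 * pi/180 = 0.366519
gamma_S = 12.1 + 66.0 * cos(0.366519)
= 73.72 mN/m

73.72


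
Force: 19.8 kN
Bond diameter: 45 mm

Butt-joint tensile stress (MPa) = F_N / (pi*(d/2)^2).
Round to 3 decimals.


F_N = 19.8 * 1000 = 19800.0 N
A = pi*(22.5)^2 = 1590.4313 mm^2
stress = 19800.0 / 1590.4313 = 12.449 MPa

12.449


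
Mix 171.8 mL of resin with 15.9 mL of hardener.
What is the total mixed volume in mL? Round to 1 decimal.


Total = 171.8 + 15.9 = 187.7 mL

187.7


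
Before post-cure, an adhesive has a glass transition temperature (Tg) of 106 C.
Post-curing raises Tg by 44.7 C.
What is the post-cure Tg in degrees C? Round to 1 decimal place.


Tg_post = Tg_base + delta_Tg
= 106 + 44.7
= 150.7 C

150.7


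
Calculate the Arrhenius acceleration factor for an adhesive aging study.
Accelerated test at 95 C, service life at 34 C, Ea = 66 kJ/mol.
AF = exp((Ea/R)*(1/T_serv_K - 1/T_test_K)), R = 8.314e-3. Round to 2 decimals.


T_test = 368.15 K, T_serv = 307.15 K
Ea/R = 66 / 0.008314 = 7938.42
AF = exp(7938.42 * (1/307.15 - 1/368.15))
= 72.41

72.41


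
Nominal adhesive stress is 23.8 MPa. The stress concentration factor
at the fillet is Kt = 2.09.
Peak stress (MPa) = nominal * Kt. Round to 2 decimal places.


Peak = 23.8 * 2.09 = 49.74 MPa

49.74


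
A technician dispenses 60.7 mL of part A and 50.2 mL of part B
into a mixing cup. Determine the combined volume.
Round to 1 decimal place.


Combined volume = 60.7 + 50.2
= 110.9 mL

110.9


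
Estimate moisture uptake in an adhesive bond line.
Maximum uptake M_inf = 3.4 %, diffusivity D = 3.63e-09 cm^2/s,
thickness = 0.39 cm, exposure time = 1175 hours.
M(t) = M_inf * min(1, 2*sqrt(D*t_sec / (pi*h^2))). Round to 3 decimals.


Convert time: 1175 h = 4230000 s
ratio = min(1, 2*sqrt(3.63e-09*4230000/(pi*0.39^2)))
= 0.358520
M(t) = 3.4 * 0.358520 = 1.219%

1.219


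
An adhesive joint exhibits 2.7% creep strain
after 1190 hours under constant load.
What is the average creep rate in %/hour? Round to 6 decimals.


Creep rate = strain / time
= 2.7 / 1190
= 0.002269 %/h

0.002269


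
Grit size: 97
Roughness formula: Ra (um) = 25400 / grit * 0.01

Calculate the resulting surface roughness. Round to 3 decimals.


Ra = 25400 / 97 * 0.01
= 2.619 um

2.619


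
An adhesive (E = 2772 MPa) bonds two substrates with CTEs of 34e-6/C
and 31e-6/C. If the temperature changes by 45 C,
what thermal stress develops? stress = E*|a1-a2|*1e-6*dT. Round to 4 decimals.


Stress = 2772 * |34 - 31| * 1e-6 * 45
= 0.3742 MPa

0.3742


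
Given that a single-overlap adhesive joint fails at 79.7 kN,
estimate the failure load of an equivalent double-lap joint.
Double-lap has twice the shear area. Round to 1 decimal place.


Double-lap factor = 2
Expected load = 79.7 * 2 = 159.4 kN

159.4


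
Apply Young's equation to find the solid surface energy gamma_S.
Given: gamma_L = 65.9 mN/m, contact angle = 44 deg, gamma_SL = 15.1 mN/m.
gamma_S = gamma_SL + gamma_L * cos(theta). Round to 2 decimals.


theta_rad = 44 * pi/180 = 0.767945
gamma_S = 15.1 + 65.9 * cos(0.767945)
= 62.50 mN/m

62.50


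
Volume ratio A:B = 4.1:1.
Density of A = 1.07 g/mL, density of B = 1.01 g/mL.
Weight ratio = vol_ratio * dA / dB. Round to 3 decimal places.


Wt ratio = 4.1 * 1.07 / 1.01
= 4.344

4.344


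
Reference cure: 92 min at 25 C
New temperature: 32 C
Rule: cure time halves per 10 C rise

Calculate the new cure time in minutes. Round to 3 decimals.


factor = 2^((32-25)/10) = 1.6245
t_new = 92 / 1.6245 = 56.633 min

56.633


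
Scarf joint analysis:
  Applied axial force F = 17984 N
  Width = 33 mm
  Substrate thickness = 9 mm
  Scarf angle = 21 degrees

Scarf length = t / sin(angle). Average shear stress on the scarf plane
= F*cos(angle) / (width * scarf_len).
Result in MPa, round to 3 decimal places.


Scarf length = 9 / sin(21 deg) = 25.1139 mm
cos(21 deg) = 0.933580
Shear = 17984 * 0.933580 / (33 * 25.1139)
= 20.259 MPa

20.259


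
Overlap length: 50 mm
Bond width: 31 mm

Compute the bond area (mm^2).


Bond area = 50 * 31 = 1550 mm^2

1550


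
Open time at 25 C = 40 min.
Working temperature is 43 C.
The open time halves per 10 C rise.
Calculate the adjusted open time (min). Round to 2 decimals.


factor = 2^((43 - 25) / 10) = 3.4822
ot = 40 / 3.4822 = 11.49 min

11.49


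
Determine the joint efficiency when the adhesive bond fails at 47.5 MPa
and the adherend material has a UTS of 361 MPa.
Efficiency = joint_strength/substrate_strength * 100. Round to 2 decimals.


Joint efficiency = 47.5 / 361 * 100
= 13.16%

13.16


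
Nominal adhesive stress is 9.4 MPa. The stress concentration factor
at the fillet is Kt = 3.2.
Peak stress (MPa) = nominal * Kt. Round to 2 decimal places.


Peak = 9.4 * 3.2 = 30.08 MPa

30.08


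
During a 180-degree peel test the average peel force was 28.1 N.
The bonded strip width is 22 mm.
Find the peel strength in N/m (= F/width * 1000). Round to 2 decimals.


Peel strength = F/width * 1000
= 28.1 / 22 * 1000
= 1277.27 N/m

1277.27


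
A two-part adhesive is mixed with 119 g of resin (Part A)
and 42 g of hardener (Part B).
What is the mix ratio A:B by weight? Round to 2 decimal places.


Mix ratio = mass_A / mass_B
= 119 / 42
= 2.83

2.83


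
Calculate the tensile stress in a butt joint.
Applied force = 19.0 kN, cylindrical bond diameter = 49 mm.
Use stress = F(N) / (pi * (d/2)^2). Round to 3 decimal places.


A = pi * 24.5^2 = 1885.7410 mm^2
sigma = 19000.0 / 1885.7410 = 10.076 MPa

10.076


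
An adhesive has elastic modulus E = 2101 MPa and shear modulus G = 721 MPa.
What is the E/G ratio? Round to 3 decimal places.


E/G = 2101 / 721 = 2.914

2.914


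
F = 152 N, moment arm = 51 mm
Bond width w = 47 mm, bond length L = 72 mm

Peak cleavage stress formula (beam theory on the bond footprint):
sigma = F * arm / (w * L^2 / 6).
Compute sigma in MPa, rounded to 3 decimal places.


sigma = (152 * 51) / (47 * 5184 / 6)
= 7752 * 6 / 243648
= 46512 / 243648
= 0.191 MPa

0.191


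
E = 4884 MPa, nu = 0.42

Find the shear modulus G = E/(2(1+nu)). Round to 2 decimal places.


G = 4884 / (2 * 1.42)
= 1719.72 MPa

1719.72


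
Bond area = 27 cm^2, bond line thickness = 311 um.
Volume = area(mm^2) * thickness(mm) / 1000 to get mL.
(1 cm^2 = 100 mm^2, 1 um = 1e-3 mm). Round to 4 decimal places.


area_mm2 = 27 * 100 = 2700
blt_mm = 311 * 1e-3 = 0.311
vol_mm3 = 2700 * 0.311 = 839.7
vol_mL = 839.7 / 1000 = 0.8397 mL

0.8397


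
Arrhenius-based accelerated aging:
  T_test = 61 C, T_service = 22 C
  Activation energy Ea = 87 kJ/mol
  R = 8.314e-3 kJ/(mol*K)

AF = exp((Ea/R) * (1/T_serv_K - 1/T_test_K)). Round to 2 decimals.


T_test_K = 334.15, T_serv_K = 295.15
AF = exp((87/8.314e-3) * (1/295.15 - 1/334.15))
= 62.68

62.68


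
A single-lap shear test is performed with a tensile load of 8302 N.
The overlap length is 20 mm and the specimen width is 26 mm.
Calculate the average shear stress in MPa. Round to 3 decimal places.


Shear stress = F / (overlap * width)
= 8302 / (20 * 26)
= 8302 / 520
= 15.965 MPa

15.965


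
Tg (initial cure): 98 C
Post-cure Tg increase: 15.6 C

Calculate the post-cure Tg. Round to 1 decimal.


Post-cure Tg = 98 + 15.6 = 113.6 C

113.6


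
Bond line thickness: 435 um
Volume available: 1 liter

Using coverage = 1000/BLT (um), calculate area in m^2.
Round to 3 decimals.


1 L = 1e6 mm^3, thickness = 435 um = 0.435 mm
Area = 1e6 / 0.435 mm^2 = (1e6 / 0.435) / 1e6 m^2 = 1000 / 435 m^2
= 2.299 m^2

2.299


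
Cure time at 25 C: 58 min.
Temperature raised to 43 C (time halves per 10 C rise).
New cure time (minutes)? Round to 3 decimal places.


Acceleration factor = 2^(18/10) = 3.4822
New time = 58 / 3.4822 = 16.656 min

16.656


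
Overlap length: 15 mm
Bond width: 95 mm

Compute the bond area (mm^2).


Bond area = 15 * 95 = 1425 mm^2

1425


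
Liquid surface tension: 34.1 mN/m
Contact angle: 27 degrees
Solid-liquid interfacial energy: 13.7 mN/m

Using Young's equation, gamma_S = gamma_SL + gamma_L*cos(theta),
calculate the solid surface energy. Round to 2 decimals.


gamma_S = 13.7 + 34.1 * cos(27)
= 44.08 mN/m

44.08


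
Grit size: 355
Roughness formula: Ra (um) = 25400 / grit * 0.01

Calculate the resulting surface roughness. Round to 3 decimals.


Ra = 25400 / 355 * 0.01
= 0.715 um

0.715


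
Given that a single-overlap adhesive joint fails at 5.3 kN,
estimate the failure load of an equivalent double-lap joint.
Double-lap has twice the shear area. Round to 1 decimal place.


Double-lap factor = 2
Expected load = 5.3 * 2 = 10.6 kN

10.6


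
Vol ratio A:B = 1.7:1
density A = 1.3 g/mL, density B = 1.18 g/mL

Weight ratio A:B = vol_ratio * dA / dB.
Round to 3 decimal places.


Weight ratio = 1.7 * 1.3 / 1.18
= 1.873

1.873


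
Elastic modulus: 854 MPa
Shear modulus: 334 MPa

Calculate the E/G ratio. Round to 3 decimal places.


E / G = 854 / 334 = 2.557

2.557


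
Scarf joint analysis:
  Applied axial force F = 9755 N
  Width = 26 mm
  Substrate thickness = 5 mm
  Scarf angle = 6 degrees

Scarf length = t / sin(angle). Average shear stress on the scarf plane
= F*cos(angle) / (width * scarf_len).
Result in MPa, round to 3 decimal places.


Scarf length = 5 / sin(6 deg) = 47.8339 mm
cos(6 deg) = 0.994522
Shear = 9755 * 0.994522 / (26 * 47.8339)
= 7.801 MPa

7.801


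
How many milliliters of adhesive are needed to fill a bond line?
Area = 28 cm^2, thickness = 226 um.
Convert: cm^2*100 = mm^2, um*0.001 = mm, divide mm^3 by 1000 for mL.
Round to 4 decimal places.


= (28 * 100) * (226 * 0.001) / 1000
= 0.6328 mL

0.6328


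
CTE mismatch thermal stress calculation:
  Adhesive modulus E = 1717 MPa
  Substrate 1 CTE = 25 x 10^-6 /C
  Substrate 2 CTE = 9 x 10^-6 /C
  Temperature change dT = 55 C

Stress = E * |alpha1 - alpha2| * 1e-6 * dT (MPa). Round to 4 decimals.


delta_alpha = |25 - 9| = 16 x 10^-6/C
Stress = 1717 * 16e-6 * 55
= 1.5110 MPa

1.5110


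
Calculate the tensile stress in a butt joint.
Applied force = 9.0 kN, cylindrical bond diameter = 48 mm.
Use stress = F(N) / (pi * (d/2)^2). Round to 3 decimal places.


A = pi * 24.0^2 = 1809.5574 mm^2
sigma = 9000.0 / 1809.5574 = 4.974 MPa

4.974


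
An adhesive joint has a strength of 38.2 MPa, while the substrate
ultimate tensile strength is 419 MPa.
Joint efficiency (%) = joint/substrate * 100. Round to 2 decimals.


Efficiency = 38.2 / 419 * 100
= 9.12%

9.12


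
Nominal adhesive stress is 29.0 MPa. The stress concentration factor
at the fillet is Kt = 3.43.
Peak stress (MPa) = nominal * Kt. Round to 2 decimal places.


Peak = 29.0 * 3.43 = 99.47 MPa

99.47


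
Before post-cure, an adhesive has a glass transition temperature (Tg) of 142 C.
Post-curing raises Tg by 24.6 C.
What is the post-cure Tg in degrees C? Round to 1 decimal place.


Tg_post = Tg_base + delta_Tg
= 142 + 24.6
= 166.6 C

166.6


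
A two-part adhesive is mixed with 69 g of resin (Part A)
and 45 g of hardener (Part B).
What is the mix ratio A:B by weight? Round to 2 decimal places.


Mix ratio = mass_A / mass_B
= 69 / 45
= 1.53

1.53


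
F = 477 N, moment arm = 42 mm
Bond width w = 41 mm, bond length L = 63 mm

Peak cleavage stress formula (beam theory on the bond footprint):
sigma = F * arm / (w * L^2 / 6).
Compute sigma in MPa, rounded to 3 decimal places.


sigma = (477 * 42) / (41 * 3969 / 6)
= 20034 * 6 / 162729
= 120204 / 162729
= 0.739 MPa

0.739


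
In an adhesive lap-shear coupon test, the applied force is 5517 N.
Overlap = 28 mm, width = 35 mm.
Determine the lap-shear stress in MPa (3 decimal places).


stress = F / (overlap * width)
= 5517 / (28 * 35)
= 5.630 MPa

5.630


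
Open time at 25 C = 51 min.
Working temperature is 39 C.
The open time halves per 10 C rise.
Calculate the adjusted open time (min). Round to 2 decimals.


factor = 2^((39 - 25) / 10) = 2.6390
ot = 51 / 2.6390 = 19.33 min

19.33


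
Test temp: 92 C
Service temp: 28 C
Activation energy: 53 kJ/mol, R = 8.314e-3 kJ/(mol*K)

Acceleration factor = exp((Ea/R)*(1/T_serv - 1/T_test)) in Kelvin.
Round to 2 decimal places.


AF = exp((53/0.008314)*(1/301.15 - 1/365.15))
= 40.86

40.86


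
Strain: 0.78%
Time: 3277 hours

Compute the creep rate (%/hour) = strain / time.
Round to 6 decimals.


Creep rate = 0.78 / 3277
= 0.000238 %/h

0.000238


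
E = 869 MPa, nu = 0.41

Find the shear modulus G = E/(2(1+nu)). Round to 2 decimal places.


G = 869 / (2 * 1.41)
= 308.16 MPa

308.16


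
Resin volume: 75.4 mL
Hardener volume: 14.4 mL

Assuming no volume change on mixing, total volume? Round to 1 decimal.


V_total = 75.4 + 14.4 = 89.8 mL

89.8


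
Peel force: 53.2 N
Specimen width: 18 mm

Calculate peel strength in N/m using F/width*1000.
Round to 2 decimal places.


Peel strength = 53.2 / 18 * 1000 = 2955.56 N/m

2955.56


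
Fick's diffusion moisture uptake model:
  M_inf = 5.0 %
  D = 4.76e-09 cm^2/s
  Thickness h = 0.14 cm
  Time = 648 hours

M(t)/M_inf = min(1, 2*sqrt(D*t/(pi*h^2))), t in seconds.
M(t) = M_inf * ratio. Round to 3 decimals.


t_sec = 648 * 3600 = 2332800
ratio = 2*sqrt(4.76e-09*2332800/(pi*0.14^2))
= min(1, 0.849316)
= 0.849316
M(t) = 5.0 * 0.849316 = 4.247 %

4.247


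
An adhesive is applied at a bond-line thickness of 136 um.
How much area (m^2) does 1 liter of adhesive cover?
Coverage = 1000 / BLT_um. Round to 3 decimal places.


Coverage = 1000 / 136 = 7.353 m^2

7.353


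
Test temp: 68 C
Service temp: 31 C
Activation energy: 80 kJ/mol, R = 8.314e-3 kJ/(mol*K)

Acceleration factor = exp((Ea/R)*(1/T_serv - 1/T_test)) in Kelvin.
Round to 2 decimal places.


AF = exp((80/0.008314)*(1/304.15 - 1/341.15))
= 30.91

30.91


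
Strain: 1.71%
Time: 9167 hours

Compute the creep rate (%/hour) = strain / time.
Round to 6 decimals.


Creep rate = 1.71 / 9167
= 0.000187 %/h

0.000187


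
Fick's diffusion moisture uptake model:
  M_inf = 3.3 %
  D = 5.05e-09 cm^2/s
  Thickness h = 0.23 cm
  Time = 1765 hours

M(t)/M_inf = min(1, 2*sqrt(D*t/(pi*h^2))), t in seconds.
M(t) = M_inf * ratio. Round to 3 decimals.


t_sec = 1765 * 3600 = 6354000
ratio = 2*sqrt(5.05e-09*6354000/(pi*0.23^2))
= min(1, 0.878813)
= 0.878813
M(t) = 3.3 * 0.878813 = 2.900 %

2.900


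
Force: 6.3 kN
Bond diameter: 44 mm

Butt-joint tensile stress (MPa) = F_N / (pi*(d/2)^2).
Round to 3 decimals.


F_N = 6.3 * 1000 = 6300.0 N
A = pi*(22.0)^2 = 1520.5308 mm^2
stress = 6300.0 / 1520.5308 = 4.143 MPa

4.143


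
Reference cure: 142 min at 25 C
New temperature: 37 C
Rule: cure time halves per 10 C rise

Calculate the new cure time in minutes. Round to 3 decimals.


factor = 2^((37-25)/10) = 2.2974
t_new = 142 / 2.2974 = 61.809 min

61.809


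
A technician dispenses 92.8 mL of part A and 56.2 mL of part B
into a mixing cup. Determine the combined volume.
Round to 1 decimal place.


Combined volume = 92.8 + 56.2
= 149.0 mL

149.0


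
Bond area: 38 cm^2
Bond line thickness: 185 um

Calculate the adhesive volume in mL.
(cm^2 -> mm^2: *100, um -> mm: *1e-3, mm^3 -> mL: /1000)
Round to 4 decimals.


V = 38*100 * 185*1e-3 / 1000
= 0.7030 mL

0.7030


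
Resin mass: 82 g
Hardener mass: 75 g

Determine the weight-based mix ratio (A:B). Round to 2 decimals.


Ratio = 82 / 75 = 1.09

1.09


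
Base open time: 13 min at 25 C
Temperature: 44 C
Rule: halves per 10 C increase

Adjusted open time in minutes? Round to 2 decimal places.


Acceleration = 2^((44-25)/10) = 3.7321
Open time = 13 / 3.7321 = 3.48 min

3.48


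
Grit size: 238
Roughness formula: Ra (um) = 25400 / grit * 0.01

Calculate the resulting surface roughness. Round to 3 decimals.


Ra = 25400 / 238 * 0.01
= 1.067 um

1.067


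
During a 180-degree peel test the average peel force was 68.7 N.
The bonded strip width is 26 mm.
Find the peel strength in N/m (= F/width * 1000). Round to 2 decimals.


Peel strength = F/width * 1000
= 68.7 / 26 * 1000
= 2642.31 N/m

2642.31


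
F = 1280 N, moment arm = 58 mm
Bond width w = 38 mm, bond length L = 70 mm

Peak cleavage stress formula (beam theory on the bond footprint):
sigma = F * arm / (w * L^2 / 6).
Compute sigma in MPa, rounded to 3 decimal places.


sigma = (1280 * 58) / (38 * 4900 / 6)
= 74240 * 6 / 186200
= 445440 / 186200
= 2.392 MPa

2.392


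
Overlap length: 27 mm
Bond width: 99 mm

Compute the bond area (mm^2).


Bond area = 27 * 99 = 2673 mm^2

2673


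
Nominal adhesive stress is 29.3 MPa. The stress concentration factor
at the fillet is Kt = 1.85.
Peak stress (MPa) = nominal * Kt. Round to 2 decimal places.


Peak = 29.3 * 1.85 = 54.21 MPa

54.21


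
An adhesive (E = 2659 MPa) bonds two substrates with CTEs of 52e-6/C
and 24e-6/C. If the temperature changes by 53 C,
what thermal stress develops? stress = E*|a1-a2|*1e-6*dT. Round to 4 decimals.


Stress = 2659 * |52 - 24| * 1e-6 * 53
= 3.9460 MPa

3.9460


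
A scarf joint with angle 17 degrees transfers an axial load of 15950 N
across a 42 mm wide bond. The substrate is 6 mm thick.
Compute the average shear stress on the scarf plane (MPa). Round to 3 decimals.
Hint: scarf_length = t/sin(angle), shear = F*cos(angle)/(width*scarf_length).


scarf_length = 6 / sin(17 deg) = 20.5218 mm
cos(17 deg) = 0.956305
shear stress = 15950 * 0.956305 / (42 * 20.5218)
= 17.697 MPa

17.697


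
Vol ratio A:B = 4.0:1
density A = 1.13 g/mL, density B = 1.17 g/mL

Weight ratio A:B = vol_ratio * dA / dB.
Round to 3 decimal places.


Weight ratio = 4.0 * 1.13 / 1.17
= 3.863

3.863


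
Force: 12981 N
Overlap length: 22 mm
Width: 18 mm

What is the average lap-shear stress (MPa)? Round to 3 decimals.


Average shear stress = F / (overlap * width)
= 12981 / (22 * 18)
= 32.780 MPa

32.780


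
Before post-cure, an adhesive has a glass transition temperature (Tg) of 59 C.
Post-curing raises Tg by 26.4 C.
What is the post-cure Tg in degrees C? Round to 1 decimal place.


Tg_post = Tg_base + delta_Tg
= 59 + 26.4
= 85.4 C

85.4


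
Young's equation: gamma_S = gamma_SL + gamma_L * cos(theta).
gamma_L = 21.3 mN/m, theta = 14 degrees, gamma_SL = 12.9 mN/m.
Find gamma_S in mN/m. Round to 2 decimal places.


cos(14 deg) = 0.970296
gamma_S = 12.9 + 21.3 * 0.970296
= 33.57 mN/m

33.57


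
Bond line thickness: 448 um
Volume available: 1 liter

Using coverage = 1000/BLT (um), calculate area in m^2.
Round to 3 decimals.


1 L = 1e6 mm^3, thickness = 448 um = 0.448 mm
Area = 1e6 / 0.448 mm^2 = (1e6 / 0.448) / 1e6 m^2 = 1000 / 448 m^2
= 2.232 m^2

2.232


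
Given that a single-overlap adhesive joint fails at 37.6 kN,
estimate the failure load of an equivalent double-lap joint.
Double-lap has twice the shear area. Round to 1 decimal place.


Double-lap factor = 2
Expected load = 37.6 * 2 = 75.2 kN

75.2


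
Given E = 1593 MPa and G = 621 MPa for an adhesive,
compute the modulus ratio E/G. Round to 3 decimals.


E/G ratio = 1593 / 621 = 2.565

2.565


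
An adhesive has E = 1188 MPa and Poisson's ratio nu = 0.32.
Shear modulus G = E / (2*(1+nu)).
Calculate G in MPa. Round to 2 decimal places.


G = 1188 / (2*(1+0.32))
= 1188 / 2.64
= 450.00 MPa

450.00


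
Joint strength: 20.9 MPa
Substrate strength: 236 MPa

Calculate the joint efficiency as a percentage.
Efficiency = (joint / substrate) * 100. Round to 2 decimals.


Efficiency = (20.9 / 236) * 100 = 8.86%

8.86


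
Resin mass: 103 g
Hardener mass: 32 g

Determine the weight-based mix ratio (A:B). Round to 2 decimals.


Ratio = 103 / 32 = 3.22

3.22


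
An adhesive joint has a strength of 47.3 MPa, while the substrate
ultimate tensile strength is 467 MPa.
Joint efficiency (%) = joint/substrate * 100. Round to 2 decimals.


Efficiency = 47.3 / 467 * 100
= 10.13%

10.13


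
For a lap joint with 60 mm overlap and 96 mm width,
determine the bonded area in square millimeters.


Area = 60 * 96 = 5760 mm^2

5760


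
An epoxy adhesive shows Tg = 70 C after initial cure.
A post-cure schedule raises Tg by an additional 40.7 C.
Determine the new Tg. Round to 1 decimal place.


New Tg = 70 + 40.7
= 110.7 C

110.7


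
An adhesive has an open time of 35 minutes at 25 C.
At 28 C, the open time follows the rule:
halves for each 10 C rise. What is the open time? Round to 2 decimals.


Factor = 2^((28-25)/10) = 1.2311
Open time = 35 / 1.2311 = 28.43 min

28.43


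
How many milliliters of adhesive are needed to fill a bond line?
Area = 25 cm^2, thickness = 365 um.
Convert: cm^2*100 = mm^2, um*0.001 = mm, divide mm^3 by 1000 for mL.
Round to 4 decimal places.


= (25 * 100) * (365 * 0.001) / 1000
= 0.9125 mL

0.9125


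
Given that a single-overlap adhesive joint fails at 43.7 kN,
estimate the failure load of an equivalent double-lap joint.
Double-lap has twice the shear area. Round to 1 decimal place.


Double-lap factor = 2
Expected load = 43.7 * 2 = 87.4 kN

87.4


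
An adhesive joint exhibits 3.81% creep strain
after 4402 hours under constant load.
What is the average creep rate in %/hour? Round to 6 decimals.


Creep rate = strain / time
= 3.81 / 4402
= 0.000866 %/h

0.000866


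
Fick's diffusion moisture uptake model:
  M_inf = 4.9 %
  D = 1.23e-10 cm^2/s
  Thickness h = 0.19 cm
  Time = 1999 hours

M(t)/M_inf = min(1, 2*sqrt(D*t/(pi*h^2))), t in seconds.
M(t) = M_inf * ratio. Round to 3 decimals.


t_sec = 1999 * 3600 = 7196400
ratio = 2*sqrt(1.23e-10*7196400/(pi*0.19^2))
= min(1, 0.176690)
= 0.176690
M(t) = 4.9 * 0.176690 = 0.866 %

0.866


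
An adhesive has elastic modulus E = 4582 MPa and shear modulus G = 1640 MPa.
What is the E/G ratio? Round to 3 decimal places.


E/G = 4582 / 1640 = 2.794

2.794


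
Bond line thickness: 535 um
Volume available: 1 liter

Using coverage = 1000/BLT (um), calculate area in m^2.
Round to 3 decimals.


1 L = 1e6 mm^3, thickness = 535 um = 0.535 mm
Area = 1e6 / 0.535 mm^2 = (1e6 / 0.535) / 1e6 m^2 = 1000 / 535 m^2
= 1.869 m^2

1.869


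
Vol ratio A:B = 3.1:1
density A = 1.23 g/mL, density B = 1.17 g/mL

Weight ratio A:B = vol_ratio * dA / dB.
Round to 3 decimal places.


Weight ratio = 3.1 * 1.23 / 1.17
= 3.259

3.259


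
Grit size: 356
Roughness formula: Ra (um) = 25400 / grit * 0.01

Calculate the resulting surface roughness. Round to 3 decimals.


Ra = 25400 / 356 * 0.01
= 0.713 um

0.713


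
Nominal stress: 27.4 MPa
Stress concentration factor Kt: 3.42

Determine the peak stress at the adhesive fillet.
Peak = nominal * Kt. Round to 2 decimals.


Peak stress = 27.4 * 3.42
= 93.71 MPa

93.71


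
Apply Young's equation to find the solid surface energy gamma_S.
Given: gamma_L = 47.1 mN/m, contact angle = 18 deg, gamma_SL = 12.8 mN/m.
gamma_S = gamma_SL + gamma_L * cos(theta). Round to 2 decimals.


theta_rad = 18 * pi/180 = 0.314159
gamma_S = 12.8 + 47.1 * cos(0.314159)
= 57.59 mN/m

57.59


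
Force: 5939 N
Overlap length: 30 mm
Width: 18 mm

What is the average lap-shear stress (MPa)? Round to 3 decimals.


Average shear stress = F / (overlap * width)
= 5939 / (30 * 18)
= 10.998 MPa

10.998


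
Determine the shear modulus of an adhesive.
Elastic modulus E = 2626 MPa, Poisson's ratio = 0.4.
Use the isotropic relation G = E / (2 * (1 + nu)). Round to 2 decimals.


G = 2626 / (2*(1+0.4)) = 2626 / 2.80
= 937.86 MPa

937.86


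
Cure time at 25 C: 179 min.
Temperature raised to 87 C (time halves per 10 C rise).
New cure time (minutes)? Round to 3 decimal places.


Acceleration factor = 2^(62/10) = 73.5167
New time = 179 / 73.5167 = 2.435 min

2.435


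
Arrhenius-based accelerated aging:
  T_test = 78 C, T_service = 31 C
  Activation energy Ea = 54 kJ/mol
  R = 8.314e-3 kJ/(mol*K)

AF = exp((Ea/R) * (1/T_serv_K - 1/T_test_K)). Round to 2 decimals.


T_test_K = 351.15, T_serv_K = 304.15
AF = exp((54/8.314e-3) * (1/304.15 - 1/351.15))
= 17.43

17.43


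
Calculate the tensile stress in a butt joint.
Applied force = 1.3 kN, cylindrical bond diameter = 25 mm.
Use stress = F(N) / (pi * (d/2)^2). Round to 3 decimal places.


A = pi * 12.5^2 = 490.8739 mm^2
sigma = 1300.0 / 490.8739 = 2.648 MPa

2.648


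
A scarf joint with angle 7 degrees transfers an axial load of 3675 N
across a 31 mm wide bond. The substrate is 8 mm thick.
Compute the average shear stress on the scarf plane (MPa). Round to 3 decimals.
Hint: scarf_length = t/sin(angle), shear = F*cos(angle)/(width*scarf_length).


scarf_length = 8 / sin(7 deg) = 65.6441 mm
cos(7 deg) = 0.992546
shear stress = 3675 * 0.992546 / (31 * 65.6441)
= 1.792 MPa

1.792


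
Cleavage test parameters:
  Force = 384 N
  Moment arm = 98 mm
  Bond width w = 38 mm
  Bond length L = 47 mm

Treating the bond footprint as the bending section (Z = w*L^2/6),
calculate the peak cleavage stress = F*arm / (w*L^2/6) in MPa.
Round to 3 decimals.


M = 384 * 98 = 37632 N*mm
Z = 38 * 47^2 / 6 = 83942 / 6 mm^3
sigma = M / Z = 6 * 37632 / 83942 = 225792 / 83942
= 2.690 MPa

2.690


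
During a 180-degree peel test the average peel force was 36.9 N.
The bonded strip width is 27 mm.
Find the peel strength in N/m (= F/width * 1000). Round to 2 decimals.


Peel strength = F/width * 1000
= 36.9 / 27 * 1000
= 1366.67 N/m

1366.67


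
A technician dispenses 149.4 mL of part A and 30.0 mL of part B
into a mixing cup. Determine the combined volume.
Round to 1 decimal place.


Combined volume = 149.4 + 30.0
= 179.4 mL

179.4


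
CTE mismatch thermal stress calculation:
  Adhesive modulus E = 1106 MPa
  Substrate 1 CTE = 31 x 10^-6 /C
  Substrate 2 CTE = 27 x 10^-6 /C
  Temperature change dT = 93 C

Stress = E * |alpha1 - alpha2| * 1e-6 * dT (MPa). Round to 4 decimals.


delta_alpha = |31 - 27| = 4 x 10^-6/C
Stress = 1106 * 4e-6 * 93
= 0.4114 MPa

0.4114
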